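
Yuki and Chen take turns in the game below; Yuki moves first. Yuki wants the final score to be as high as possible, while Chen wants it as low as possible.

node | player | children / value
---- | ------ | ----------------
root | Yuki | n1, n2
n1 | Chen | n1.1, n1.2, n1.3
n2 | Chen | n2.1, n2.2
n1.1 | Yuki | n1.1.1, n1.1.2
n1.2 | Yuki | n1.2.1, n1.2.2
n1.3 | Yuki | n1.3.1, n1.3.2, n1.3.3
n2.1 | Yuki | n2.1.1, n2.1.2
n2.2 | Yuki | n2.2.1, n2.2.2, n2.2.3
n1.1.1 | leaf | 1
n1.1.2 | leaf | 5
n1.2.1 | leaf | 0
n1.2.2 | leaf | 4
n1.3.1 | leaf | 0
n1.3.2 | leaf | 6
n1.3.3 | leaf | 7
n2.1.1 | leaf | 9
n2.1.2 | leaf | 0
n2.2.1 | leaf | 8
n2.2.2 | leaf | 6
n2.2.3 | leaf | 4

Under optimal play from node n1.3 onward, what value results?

n1.3 (Yuki): max(0, 6, 7) = 7

7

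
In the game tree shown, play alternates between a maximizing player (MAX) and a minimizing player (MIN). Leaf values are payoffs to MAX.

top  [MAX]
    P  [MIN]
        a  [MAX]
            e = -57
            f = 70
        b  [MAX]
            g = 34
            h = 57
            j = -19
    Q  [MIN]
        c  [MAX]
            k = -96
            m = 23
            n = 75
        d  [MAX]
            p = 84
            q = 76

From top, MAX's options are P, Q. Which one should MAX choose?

Q

a (MAX): max(-57, 70) = 70
b (MAX): max(34, 57, -19) = 57
P (MIN): min(70, 57) = 57
c (MAX): max(-96, 23, 75) = 75
d (MAX): max(84, 76) = 84
Q (MIN): min(75, 84) = 75
top (MAX): max(57, 75) = 75
MAX at top wants the highest of {P=57, Q=75}, so chooses Q.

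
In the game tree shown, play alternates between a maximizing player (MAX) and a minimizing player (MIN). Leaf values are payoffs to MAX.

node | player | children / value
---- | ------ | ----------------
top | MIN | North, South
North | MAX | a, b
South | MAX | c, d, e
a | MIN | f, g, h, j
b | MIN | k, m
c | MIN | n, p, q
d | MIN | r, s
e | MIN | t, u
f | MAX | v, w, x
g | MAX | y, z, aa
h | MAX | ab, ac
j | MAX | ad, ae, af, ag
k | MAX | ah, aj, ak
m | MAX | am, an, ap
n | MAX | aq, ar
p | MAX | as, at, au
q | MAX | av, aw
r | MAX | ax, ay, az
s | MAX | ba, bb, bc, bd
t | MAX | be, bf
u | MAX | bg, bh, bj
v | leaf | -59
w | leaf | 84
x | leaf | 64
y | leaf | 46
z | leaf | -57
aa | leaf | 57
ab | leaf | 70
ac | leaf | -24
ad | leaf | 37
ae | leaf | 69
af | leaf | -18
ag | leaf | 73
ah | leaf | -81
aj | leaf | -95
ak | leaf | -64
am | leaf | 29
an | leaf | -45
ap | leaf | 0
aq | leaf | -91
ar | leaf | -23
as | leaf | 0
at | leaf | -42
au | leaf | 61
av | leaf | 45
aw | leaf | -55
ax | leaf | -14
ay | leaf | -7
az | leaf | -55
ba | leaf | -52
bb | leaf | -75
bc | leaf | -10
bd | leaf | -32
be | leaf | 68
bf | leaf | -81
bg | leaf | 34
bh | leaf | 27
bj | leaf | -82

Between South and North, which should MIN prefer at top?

South

n (MAX): max(-91, -23) = -23
p (MAX): max(0, -42, 61) = 61
q (MAX): max(45, -55) = 45
c (MIN): min(-23, 61, 45) = -23
r (MAX): max(-14, -7, -55) = -7
s (MAX): max(-52, -75, -10, -32) = -10
d (MIN): min(-7, -10) = -10
t (MAX): max(68, -81) = 68
u (MAX): max(34, 27, -82) = 34
e (MIN): min(68, 34) = 34
South (MAX): max(-23, -10, 34) = 34
f (MAX): max(-59, 84, 64) = 84
g (MAX): max(46, -57, 57) = 57
h (MAX): max(70, -24) = 70
j (MAX): max(37, 69, -18, 73) = 73
a (MIN): min(84, 57, 70, 73) = 57
k (MAX): max(-81, -95, -64) = -64
m (MAX): max(29, -45, 0) = 29
b (MIN): min(-64, 29) = -64
North (MAX): max(57, -64) = 57
MIN prefers the lower value; South=34, North=57. South is better since 34 < 57.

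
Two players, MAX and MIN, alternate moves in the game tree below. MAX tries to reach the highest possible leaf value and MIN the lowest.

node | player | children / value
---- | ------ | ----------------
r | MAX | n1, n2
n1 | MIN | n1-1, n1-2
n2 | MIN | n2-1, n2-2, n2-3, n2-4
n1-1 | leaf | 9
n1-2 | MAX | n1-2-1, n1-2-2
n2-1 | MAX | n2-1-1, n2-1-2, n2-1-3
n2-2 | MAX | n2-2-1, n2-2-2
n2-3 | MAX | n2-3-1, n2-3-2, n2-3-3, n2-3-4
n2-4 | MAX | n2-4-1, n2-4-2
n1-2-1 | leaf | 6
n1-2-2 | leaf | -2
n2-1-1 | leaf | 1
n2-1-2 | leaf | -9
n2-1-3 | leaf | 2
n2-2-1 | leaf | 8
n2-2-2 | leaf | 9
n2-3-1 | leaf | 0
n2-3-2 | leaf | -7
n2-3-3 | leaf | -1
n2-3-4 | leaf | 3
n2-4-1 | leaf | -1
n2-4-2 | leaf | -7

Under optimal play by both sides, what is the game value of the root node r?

n1-2 (MAX): max(6, -2) = 6
n1 (MIN): min(9, 6) = 6
n2-1 (MAX): max(1, -9, 2) = 2
n2-2 (MAX): max(8, 9) = 9
n2-3 (MAX): max(0, -7, -1, 3) = 3
n2-4 (MAX): max(-1, -7) = -1
n2 (MIN): min(2, 9, 3, -1) = -1
r (MAX): max(6, -1) = 6

6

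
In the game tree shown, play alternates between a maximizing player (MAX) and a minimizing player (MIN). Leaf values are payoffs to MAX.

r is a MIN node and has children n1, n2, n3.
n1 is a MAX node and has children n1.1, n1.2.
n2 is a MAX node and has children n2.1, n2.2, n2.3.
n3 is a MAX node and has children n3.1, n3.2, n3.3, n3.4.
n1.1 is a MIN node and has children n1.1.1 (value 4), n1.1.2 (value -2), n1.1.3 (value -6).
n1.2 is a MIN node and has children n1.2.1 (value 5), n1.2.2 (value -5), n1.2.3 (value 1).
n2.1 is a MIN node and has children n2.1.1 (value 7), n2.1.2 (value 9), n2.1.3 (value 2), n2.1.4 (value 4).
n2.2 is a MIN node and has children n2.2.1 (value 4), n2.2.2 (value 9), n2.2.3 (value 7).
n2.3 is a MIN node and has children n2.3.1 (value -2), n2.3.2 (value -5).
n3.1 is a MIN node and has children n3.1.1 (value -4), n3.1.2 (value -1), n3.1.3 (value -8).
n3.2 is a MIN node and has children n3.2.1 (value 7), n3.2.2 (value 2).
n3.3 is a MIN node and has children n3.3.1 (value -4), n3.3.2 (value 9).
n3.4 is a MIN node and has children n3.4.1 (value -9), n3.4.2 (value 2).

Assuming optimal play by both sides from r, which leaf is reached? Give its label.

n1.2.2

n1.1 (MIN): min(4, -2, -6) = -6
n1.2 (MIN): min(5, -5, 1) = -5
n1 (MAX): max(-6, -5) = -5
n2.1 (MIN): min(7, 9, 2, 4) = 2
n2.2 (MIN): min(4, 9, 7) = 4
n2.3 (MIN): min(-2, -5) = -5
n2 (MAX): max(2, 4, -5) = 4
n3.1 (MIN): min(-4, -1, -8) = -8
n3.2 (MIN): min(7, 2) = 2
n3.3 (MIN): min(-4, 9) = -4
n3.4 (MIN): min(-9, 2) = -9
n3 (MAX): max(-8, 2, -4, -9) = 2
r (MIN): min(-5, 4, 2) = -5
At r, MIN picks n1 (lowest: -5).
At n1, MAX picks n1.2 (highest: -5).
At n1.2, MIN picks n1.2.2 (lowest: -5).
Terminal value -5.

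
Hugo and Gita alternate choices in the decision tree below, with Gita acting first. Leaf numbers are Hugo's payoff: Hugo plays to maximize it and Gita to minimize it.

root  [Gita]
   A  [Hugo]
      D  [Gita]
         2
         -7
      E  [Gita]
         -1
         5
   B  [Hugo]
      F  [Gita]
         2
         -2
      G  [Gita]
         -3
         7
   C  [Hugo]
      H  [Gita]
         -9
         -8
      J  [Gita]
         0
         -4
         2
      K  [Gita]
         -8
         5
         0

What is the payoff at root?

-4

D (Gita): min(2, -7) = -7
E (Gita): min(-1, 5) = -1
A (Hugo): max(-7, -1) = -1
F (Gita): min(2, -2) = -2
G (Gita): min(-3, 7) = -3
B (Hugo): max(-2, -3) = -2
H (Gita): min(-9, -8) = -9
J (Gita): min(0, -4, 2) = -4
K (Gita): min(-8, 5, 0) = -8
C (Hugo): max(-9, -4, -8) = -4
root (Gita): min(-1, -2, -4) = -4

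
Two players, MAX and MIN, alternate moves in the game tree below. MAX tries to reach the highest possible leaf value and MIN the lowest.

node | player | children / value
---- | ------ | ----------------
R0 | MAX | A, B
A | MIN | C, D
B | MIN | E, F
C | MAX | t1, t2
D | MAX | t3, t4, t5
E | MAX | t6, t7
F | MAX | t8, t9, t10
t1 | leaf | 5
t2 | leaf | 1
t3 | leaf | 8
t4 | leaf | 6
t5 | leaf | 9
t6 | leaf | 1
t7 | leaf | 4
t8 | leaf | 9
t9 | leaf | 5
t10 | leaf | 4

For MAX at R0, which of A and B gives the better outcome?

A

C (MAX): max(5, 1) = 5
D (MAX): max(8, 6, 9) = 9
A (MIN): min(5, 9) = 5
E (MAX): max(1, 4) = 4
F (MAX): max(9, 5, 4) = 9
B (MIN): min(4, 9) = 4
MAX prefers the higher value; A=5, B=4. A is better since 5 > 4.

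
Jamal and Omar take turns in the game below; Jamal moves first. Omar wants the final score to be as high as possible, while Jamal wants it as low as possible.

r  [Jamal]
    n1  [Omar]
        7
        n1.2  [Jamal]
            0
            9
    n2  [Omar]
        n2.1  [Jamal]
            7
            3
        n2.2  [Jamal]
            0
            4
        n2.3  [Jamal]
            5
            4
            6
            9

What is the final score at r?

n1.2 (Jamal): min(0, 9) = 0
n1 (Omar): max(7, 0) = 7
n2.1 (Jamal): min(7, 3) = 3
n2.2 (Jamal): min(0, 4) = 0
n2.3 (Jamal): min(5, 4, 6, 9) = 4
n2 (Omar): max(3, 0, 4) = 4
r (Jamal): min(7, 4) = 4

4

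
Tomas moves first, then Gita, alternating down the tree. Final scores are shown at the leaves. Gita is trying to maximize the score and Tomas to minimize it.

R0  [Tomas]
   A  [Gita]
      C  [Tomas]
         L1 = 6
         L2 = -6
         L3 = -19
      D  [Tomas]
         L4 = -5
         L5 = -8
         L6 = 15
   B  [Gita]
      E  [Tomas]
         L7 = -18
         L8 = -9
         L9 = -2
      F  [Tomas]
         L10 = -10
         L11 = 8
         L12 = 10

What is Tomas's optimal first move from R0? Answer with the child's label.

B

C (Tomas): min(6, -6, -19) = -19
D (Tomas): min(-5, -8, 15) = -8
A (Gita): max(-19, -8) = -8
E (Tomas): min(-18, -9, -2) = -18
F (Tomas): min(-10, 8, 10) = -10
B (Gita): max(-18, -10) = -10
R0 (Tomas): min(-8, -10) = -10
Tomas at R0 wants the lowest of {A=-8, B=-10}, so chooses B.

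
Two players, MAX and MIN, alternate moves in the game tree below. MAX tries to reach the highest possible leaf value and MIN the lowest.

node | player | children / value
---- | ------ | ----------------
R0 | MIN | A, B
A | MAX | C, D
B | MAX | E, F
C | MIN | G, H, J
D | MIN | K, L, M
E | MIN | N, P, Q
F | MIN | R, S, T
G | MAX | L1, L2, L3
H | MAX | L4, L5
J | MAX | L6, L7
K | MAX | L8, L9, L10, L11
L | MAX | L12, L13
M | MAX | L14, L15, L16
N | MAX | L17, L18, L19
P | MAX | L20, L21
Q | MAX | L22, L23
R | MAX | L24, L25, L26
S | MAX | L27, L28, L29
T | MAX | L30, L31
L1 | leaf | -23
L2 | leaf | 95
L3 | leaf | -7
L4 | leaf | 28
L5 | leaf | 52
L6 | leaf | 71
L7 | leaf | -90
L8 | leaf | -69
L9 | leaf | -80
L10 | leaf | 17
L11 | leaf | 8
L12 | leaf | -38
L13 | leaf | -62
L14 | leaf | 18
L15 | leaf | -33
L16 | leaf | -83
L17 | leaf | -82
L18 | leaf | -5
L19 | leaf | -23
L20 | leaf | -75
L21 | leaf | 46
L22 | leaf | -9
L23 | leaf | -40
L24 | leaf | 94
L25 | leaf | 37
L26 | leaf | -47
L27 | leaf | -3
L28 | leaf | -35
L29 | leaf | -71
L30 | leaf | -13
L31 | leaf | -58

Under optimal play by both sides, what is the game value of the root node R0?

-9

G (MAX): max(-23, 95, -7) = 95
H (MAX): max(28, 52) = 52
J (MAX): max(71, -90) = 71
C (MIN): min(95, 52, 71) = 52
K (MAX): max(-69, -80, 17, 8) = 17
L (MAX): max(-38, -62) = -38
M (MAX): max(18, -33, -83) = 18
D (MIN): min(17, -38, 18) = -38
A (MAX): max(52, -38) = 52
N (MAX): max(-82, -5, -23) = -5
P (MAX): max(-75, 46) = 46
Q (MAX): max(-9, -40) = -9
E (MIN): min(-5, 46, -9) = -9
R (MAX): max(94, 37, -47) = 94
S (MAX): max(-3, -35, -71) = -3
T (MAX): max(-13, -58) = -13
F (MIN): min(94, -3, -13) = -13
B (MAX): max(-9, -13) = -9
R0 (MIN): min(52, -9) = -9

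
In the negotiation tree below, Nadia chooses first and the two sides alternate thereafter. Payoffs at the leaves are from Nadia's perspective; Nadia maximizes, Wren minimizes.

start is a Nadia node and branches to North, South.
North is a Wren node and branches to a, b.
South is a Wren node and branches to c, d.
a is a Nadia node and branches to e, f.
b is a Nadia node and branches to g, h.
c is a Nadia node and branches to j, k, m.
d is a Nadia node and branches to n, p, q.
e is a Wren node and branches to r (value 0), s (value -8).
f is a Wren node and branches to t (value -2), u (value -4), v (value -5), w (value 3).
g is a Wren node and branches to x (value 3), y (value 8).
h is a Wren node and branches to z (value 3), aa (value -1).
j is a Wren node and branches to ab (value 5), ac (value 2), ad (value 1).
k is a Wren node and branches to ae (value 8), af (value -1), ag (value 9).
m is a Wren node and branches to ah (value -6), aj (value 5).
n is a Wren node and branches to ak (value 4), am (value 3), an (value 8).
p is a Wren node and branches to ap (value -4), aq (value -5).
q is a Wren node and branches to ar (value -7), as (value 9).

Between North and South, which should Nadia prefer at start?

e (Wren): min(0, -8) = -8
f (Wren): min(-2, -4, -5, 3) = -5
a (Nadia): max(-8, -5) = -5
g (Wren): min(3, 8) = 3
h (Wren): min(3, -1) = -1
b (Nadia): max(3, -1) = 3
North (Wren): min(-5, 3) = -5
j (Wren): min(5, 2, 1) = 1
k (Wren): min(8, -1, 9) = -1
m (Wren): min(-6, 5) = -6
c (Nadia): max(1, -1, -6) = 1
n (Wren): min(4, 3, 8) = 3
p (Wren): min(-4, -5) = -5
q (Wren): min(-7, 9) = -7
d (Nadia): max(3, -5, -7) = 3
South (Wren): min(1, 3) = 1
Nadia prefers the higher value; North=-5, South=1. South is better since 1 > -5.

South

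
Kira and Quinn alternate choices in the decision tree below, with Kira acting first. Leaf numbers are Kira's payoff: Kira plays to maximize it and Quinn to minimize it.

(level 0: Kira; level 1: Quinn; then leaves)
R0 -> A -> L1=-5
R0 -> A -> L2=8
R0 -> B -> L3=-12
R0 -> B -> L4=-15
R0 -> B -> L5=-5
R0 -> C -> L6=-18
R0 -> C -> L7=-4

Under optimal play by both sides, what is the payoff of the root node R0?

-5

A (Quinn): min(-5, 8) = -5
B (Quinn): min(-12, -15, -5) = -15
C (Quinn): min(-18, -4) = -18
R0 (Kira): max(-5, -15, -18) = -5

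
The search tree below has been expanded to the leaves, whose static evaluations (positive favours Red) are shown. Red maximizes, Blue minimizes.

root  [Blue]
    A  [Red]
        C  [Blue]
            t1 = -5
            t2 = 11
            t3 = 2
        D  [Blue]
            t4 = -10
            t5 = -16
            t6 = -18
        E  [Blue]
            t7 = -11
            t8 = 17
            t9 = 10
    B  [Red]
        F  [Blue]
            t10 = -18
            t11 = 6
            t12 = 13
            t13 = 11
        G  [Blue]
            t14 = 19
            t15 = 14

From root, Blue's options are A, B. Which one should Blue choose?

A

C (Blue): min(-5, 11, 2) = -5
D (Blue): min(-10, -16, -18) = -18
E (Blue): min(-11, 17, 10) = -11
A (Red): max(-5, -18, -11) = -5
F (Blue): min(-18, 6, 13, 11) = -18
G (Blue): min(19, 14) = 14
B (Red): max(-18, 14) = 14
root (Blue): min(-5, 14) = -5
Blue at root wants the lowest of {A=-5, B=14}, so chooses A.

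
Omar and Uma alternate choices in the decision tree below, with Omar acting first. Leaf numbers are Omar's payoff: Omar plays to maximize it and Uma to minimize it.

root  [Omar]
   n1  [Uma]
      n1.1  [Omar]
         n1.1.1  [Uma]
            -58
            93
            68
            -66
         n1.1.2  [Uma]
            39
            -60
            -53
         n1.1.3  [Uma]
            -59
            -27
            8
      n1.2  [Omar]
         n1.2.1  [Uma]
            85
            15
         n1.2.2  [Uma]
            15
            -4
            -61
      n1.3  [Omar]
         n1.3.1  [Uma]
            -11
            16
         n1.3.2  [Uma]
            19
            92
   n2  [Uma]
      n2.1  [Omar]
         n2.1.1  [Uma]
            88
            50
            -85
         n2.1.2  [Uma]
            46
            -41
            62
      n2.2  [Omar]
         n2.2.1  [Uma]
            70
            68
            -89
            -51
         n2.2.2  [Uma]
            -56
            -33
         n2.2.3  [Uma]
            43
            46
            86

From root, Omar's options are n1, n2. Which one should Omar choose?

n1.1.1 (Uma): min(-58, 93, 68, -66) = -66
n1.1.2 (Uma): min(39, -60, -53) = -60
n1.1.3 (Uma): min(-59, -27, 8) = -59
n1.1 (Omar): max(-66, -60, -59) = -59
n1.2.1 (Uma): min(85, 15) = 15
n1.2.2 (Uma): min(15, -4, -61) = -61
n1.2 (Omar): max(15, -61) = 15
n1.3.1 (Uma): min(-11, 16) = -11
n1.3.2 (Uma): min(19, 92) = 19
n1.3 (Omar): max(-11, 19) = 19
n1 (Uma): min(-59, 15, 19) = -59
n2.1.1 (Uma): min(88, 50, -85) = -85
n2.1.2 (Uma): min(46, -41, 62) = -41
n2.1 (Omar): max(-85, -41) = -41
n2.2.1 (Uma): min(70, 68, -89, -51) = -89
n2.2.2 (Uma): min(-56, -33) = -56
n2.2.3 (Uma): min(43, 46, 86) = 43
n2.2 (Omar): max(-89, -56, 43) = 43
n2 (Uma): min(-41, 43) = -41
root (Omar): max(-59, -41) = -41
Omar at root wants the highest of {n1=-59, n2=-41}, so chooses n2.

n2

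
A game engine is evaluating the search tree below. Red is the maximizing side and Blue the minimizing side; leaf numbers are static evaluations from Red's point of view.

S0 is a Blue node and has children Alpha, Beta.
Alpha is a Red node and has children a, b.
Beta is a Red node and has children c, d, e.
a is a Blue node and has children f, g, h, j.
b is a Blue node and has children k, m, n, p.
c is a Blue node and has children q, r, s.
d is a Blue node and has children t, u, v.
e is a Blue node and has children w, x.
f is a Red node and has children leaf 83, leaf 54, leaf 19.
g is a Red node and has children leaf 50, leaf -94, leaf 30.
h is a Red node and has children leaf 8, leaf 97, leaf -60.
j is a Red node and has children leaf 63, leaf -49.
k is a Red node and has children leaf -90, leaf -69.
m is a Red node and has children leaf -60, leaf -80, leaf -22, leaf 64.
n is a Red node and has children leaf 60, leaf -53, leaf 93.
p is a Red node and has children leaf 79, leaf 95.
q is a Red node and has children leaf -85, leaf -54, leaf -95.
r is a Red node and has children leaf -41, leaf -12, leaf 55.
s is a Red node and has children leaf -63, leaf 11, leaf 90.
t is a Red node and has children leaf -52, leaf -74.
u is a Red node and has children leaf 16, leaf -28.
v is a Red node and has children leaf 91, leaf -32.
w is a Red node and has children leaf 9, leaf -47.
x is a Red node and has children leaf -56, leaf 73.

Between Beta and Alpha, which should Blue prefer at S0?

q (Red): max(-85, -54, -95) = -54
r (Red): max(-41, -12, 55) = 55
s (Red): max(-63, 11, 90) = 90
c (Blue): min(-54, 55, 90) = -54
t (Red): max(-52, -74) = -52
u (Red): max(16, -28) = 16
v (Red): max(91, -32) = 91
d (Blue): min(-52, 16, 91) = -52
w (Red): max(9, -47) = 9
x (Red): max(-56, 73) = 73
e (Blue): min(9, 73) = 9
Beta (Red): max(-54, -52, 9) = 9
f (Red): max(83, 54, 19) = 83
g (Red): max(50, -94, 30) = 50
h (Red): max(8, 97, -60) = 97
j (Red): max(63, -49) = 63
a (Blue): min(83, 50, 97, 63) = 50
k (Red): max(-90, -69) = -69
m (Red): max(-60, -80, -22, 64) = 64
n (Red): max(60, -53, 93) = 93
p (Red): max(79, 95) = 95
b (Blue): min(-69, 64, 93, 95) = -69
Alpha (Red): max(50, -69) = 50
Blue prefers the lower value; Beta=9, Alpha=50. Beta is better since 9 < 50.

Beta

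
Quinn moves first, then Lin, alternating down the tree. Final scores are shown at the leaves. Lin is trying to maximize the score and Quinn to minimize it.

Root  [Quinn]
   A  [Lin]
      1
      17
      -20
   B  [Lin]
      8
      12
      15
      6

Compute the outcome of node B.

B (Lin): max(8, 12, 15, 6) = 15

15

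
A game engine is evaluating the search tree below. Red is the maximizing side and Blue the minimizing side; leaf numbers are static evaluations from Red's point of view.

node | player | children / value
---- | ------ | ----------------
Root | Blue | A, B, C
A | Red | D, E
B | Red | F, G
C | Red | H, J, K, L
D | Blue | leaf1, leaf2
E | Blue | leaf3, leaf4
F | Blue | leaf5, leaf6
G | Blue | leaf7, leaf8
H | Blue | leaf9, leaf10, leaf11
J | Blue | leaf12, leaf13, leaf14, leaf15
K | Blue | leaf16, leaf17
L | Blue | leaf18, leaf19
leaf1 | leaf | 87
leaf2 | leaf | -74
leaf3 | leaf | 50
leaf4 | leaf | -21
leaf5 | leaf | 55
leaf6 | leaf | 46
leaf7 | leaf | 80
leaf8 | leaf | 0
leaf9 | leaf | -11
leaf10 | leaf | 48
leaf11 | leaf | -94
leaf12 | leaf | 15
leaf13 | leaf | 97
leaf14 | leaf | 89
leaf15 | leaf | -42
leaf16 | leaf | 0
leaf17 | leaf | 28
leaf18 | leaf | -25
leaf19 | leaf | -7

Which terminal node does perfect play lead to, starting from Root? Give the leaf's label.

D (Blue): min(87, -74) = -74
E (Blue): min(50, -21) = -21
A (Red): max(-74, -21) = -21
F (Blue): min(55, 46) = 46
G (Blue): min(80, 0) = 0
B (Red): max(46, 0) = 46
H (Blue): min(-11, 48, -94) = -94
J (Blue): min(15, 97, 89, -42) = -42
K (Blue): min(0, 28) = 0
L (Blue): min(-25, -7) = -25
C (Red): max(-94, -42, 0, -25) = 0
Root (Blue): min(-21, 46, 0) = -21
At Root, Blue picks A (lowest: -21).
At A, Red picks E (highest: -21).
At E, Blue picks leaf4 (lowest: -21).
Terminal value -21.

leaf4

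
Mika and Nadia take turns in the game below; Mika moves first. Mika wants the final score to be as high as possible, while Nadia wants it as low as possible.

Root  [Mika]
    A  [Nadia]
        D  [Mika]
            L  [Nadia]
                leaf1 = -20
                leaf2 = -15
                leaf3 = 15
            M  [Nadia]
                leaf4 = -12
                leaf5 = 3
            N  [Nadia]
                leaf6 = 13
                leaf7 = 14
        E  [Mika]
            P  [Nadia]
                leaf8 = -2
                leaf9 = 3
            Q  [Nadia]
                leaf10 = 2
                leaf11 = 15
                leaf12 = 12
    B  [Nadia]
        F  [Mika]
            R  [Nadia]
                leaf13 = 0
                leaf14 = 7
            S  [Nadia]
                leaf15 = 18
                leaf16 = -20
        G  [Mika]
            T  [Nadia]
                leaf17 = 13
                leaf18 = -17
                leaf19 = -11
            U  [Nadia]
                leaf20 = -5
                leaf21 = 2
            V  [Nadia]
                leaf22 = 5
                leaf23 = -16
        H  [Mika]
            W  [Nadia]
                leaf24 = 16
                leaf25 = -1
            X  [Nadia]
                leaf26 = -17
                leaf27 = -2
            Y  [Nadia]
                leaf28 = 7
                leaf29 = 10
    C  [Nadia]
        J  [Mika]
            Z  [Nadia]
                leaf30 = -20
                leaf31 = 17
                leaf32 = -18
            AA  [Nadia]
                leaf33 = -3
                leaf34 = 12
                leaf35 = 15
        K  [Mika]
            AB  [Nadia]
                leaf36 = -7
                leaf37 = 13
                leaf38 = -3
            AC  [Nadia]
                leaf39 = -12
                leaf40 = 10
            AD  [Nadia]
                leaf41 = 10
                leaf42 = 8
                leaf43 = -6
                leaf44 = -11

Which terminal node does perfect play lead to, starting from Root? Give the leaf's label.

L (Nadia): min(-20, -15, 15) = -20
M (Nadia): min(-12, 3) = -12
N (Nadia): min(13, 14) = 13
D (Mika): max(-20, -12, 13) = 13
P (Nadia): min(-2, 3) = -2
Q (Nadia): min(2, 15, 12) = 2
E (Mika): max(-2, 2) = 2
A (Nadia): min(13, 2) = 2
R (Nadia): min(0, 7) = 0
S (Nadia): min(18, -20) = -20
F (Mika): max(0, -20) = 0
T (Nadia): min(13, -17, -11) = -17
U (Nadia): min(-5, 2) = -5
V (Nadia): min(5, -16) = -16
G (Mika): max(-17, -5, -16) = -5
W (Nadia): min(16, -1) = -1
X (Nadia): min(-17, -2) = -17
Y (Nadia): min(7, 10) = 7
H (Mika): max(-1, -17, 7) = 7
B (Nadia): min(0, -5, 7) = -5
Z (Nadia): min(-20, 17, -18) = -20
AA (Nadia): min(-3, 12, 15) = -3
J (Mika): max(-20, -3) = -3
AB (Nadia): min(-7, 13, -3) = -7
AC (Nadia): min(-12, 10) = -12
AD (Nadia): min(10, 8, -6, -11) = -11
K (Mika): max(-7, -12, -11) = -7
C (Nadia): min(-3, -7) = -7
Root (Mika): max(2, -5, -7) = 2
At Root, Mika picks A (highest: 2).
At A, Nadia picks E (lowest: 2).
At E, Mika picks Q (highest: 2).
At Q, Nadia picks leaf10 (lowest: 2).
Terminal value 2.

leaf10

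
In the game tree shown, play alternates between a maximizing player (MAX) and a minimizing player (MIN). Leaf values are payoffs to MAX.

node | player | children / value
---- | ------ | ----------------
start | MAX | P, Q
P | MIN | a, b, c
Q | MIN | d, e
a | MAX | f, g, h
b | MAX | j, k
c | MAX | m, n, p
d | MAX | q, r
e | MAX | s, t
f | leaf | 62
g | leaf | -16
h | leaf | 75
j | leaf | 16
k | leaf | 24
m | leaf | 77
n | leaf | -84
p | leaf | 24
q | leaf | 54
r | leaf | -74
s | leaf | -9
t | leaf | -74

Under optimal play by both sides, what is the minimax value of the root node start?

24

a (MAX): max(62, -16, 75) = 75
b (MAX): max(16, 24) = 24
c (MAX): max(77, -84, 24) = 77
P (MIN): min(75, 24, 77) = 24
d (MAX): max(54, -74) = 54
e (MAX): max(-9, -74) = -9
Q (MIN): min(54, -9) = -9
start (MAX): max(24, -9) = 24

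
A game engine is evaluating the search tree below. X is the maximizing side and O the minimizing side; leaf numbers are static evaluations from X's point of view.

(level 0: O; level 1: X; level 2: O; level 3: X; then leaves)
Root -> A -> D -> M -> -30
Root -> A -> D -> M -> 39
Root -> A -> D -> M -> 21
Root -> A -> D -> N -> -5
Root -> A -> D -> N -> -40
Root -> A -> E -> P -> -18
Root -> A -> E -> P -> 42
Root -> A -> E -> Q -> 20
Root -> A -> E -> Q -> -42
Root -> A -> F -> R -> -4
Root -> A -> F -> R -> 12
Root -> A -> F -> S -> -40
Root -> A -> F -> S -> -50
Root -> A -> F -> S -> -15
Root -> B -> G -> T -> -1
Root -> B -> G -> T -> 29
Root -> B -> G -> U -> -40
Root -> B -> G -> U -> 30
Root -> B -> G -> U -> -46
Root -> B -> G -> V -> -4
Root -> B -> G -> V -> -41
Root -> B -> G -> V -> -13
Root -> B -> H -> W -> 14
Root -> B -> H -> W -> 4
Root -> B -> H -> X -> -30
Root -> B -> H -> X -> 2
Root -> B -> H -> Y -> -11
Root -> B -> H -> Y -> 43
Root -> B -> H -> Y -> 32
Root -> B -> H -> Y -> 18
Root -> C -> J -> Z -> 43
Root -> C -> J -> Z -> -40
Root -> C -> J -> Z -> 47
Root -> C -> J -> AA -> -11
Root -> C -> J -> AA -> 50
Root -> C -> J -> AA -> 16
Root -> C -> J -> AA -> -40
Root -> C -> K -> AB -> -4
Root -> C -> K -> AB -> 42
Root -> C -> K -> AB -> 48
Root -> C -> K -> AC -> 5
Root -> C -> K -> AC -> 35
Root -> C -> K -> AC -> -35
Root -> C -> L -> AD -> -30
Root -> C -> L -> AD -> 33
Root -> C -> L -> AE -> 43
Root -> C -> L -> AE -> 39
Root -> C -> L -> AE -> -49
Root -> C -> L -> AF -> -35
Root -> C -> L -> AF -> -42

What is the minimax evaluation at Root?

2

M (X): max(-30, 39, 21) = 39
N (X): max(-5, -40) = -5
D (O): min(39, -5) = -5
P (X): max(-18, 42) = 42
Q (X): max(20, -42) = 20
E (O): min(42, 20) = 20
R (X): max(-4, 12) = 12
S (X): max(-40, -50, -15) = -15
F (O): min(12, -15) = -15
A (X): max(-5, 20, -15) = 20
T (X): max(-1, 29) = 29
U (X): max(-40, 30, -46) = 30
V (X): max(-4, -41, -13) = -4
G (O): min(29, 30, -4) = -4
W (X): max(14, 4) = 14
X (X): max(-30, 2) = 2
Y (X): max(-11, 43, 32, 18) = 43
H (O): min(14, 2, 43) = 2
B (X): max(-4, 2) = 2
Z (X): max(43, -40, 47) = 47
AA (X): max(-11, 50, 16, -40) = 50
J (O): min(47, 50) = 47
AB (X): max(-4, 42, 48) = 48
AC (X): max(5, 35, -35) = 35
K (O): min(48, 35) = 35
AD (X): max(-30, 33) = 33
AE (X): max(43, 39, -49) = 43
AF (X): max(-35, -42) = -35
L (O): min(33, 43, -35) = -35
C (X): max(47, 35, -35) = 47
Root (O): min(20, 2, 47) = 2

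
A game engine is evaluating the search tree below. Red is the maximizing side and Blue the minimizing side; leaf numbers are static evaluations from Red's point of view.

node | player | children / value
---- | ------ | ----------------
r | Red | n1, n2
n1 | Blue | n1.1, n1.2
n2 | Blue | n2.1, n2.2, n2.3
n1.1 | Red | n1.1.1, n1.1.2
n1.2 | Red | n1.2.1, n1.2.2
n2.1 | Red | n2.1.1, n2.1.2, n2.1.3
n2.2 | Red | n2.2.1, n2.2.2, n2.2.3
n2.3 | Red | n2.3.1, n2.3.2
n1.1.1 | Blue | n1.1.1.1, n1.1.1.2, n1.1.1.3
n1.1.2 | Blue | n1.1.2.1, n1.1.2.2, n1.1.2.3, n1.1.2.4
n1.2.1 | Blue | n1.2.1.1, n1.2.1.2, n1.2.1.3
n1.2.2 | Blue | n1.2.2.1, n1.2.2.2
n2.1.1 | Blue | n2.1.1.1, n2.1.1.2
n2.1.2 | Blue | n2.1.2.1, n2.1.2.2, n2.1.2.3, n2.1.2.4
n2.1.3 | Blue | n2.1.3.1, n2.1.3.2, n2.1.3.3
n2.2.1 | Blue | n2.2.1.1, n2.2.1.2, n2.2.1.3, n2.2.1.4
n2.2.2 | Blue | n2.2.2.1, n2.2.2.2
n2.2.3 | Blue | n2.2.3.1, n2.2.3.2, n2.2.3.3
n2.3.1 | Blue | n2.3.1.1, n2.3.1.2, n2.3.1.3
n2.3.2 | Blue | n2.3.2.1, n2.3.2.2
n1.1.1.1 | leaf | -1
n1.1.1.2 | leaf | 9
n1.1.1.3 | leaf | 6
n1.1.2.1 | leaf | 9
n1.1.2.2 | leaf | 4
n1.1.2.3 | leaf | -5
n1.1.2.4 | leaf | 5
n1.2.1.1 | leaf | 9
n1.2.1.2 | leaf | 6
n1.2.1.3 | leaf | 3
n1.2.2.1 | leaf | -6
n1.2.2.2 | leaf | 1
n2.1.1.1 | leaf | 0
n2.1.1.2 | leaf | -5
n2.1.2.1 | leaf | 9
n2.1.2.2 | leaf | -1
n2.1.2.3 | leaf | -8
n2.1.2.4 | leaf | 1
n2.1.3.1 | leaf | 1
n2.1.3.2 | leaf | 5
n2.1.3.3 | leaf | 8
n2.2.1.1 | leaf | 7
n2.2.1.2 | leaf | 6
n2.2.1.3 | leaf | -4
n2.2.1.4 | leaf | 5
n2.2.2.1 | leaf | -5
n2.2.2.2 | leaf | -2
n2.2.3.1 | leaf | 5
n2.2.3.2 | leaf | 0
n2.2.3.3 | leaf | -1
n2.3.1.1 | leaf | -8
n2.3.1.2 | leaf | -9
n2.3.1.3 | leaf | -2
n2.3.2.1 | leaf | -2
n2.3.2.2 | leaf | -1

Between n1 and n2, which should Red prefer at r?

n1.1.1 (Blue): min(-1, 9, 6) = -1
n1.1.2 (Blue): min(9, 4, -5, 5) = -5
n1.1 (Red): max(-1, -5) = -1
n1.2.1 (Blue): min(9, 6, 3) = 3
n1.2.2 (Blue): min(-6, 1) = -6
n1.2 (Red): max(3, -6) = 3
n1 (Blue): min(-1, 3) = -1
n2.1.1 (Blue): min(0, -5) = -5
n2.1.2 (Blue): min(9, -1, -8, 1) = -8
n2.1.3 (Blue): min(1, 5, 8) = 1
n2.1 (Red): max(-5, -8, 1) = 1
n2.2.1 (Blue): min(7, 6, -4, 5) = -4
n2.2.2 (Blue): min(-5, -2) = -5
n2.2.3 (Blue): min(5, 0, -1) = -1
n2.2 (Red): max(-4, -5, -1) = -1
n2.3.1 (Blue): min(-8, -9, -2) = -9
n2.3.2 (Blue): min(-2, -1) = -2
n2.3 (Red): max(-9, -2) = -2
n2 (Blue): min(1, -1, -2) = -2
Red prefers the higher value; n1=-1, n2=-2. n1 is better since -1 > -2.

n1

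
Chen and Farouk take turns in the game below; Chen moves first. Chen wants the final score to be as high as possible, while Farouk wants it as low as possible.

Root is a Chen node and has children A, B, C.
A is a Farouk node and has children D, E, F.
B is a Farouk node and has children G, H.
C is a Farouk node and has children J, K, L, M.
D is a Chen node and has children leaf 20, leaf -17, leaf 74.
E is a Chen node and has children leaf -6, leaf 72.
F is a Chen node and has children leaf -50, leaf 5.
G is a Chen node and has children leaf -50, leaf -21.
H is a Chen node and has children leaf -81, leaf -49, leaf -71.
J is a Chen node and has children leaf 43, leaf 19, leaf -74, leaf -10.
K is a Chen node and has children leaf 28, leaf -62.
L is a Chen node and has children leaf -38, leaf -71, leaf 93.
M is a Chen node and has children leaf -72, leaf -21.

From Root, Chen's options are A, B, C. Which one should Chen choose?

A

D (Chen): max(20, -17, 74) = 74
E (Chen): max(-6, 72) = 72
F (Chen): max(-50, 5) = 5
A (Farouk): min(74, 72, 5) = 5
G (Chen): max(-50, -21) = -21
H (Chen): max(-81, -49, -71) = -49
B (Farouk): min(-21, -49) = -49
J (Chen): max(43, 19, -74, -10) = 43
K (Chen): max(28, -62) = 28
L (Chen): max(-38, -71, 93) = 93
M (Chen): max(-72, -21) = -21
C (Farouk): min(43, 28, 93, -21) = -21
Root (Chen): max(5, -49, -21) = 5
Chen at Root wants the highest of {A=5, B=-49, C=-21}, so chooses A.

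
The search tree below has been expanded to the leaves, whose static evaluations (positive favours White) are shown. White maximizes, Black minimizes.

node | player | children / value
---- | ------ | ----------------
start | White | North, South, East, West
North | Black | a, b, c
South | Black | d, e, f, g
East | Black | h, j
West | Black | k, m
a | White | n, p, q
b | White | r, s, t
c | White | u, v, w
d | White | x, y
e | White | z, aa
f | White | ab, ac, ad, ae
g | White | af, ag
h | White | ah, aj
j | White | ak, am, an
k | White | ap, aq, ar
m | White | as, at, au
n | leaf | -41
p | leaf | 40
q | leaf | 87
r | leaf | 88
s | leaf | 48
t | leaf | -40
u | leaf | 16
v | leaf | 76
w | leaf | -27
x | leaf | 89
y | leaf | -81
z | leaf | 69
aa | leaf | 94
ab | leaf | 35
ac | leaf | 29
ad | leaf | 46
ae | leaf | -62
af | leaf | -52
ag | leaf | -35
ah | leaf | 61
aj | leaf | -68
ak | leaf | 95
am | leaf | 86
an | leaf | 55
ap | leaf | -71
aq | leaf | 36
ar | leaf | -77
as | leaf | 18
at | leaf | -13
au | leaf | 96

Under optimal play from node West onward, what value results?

k (White): max(-71, 36, -77) = 36
m (White): max(18, -13, 96) = 96
West (Black): min(36, 96) = 36

36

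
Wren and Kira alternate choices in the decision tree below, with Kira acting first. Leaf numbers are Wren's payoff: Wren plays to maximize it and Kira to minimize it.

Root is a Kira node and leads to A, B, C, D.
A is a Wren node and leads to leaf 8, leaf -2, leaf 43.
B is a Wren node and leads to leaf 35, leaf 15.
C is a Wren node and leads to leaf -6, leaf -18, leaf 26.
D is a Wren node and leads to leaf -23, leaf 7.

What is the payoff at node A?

A (Wren): max(8, -2, 43) = 43

43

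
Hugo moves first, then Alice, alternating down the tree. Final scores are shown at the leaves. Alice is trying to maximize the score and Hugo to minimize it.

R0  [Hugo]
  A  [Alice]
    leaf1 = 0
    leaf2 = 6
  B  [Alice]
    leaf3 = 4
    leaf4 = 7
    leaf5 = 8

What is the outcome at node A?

A (Alice): max(0, 6) = 6

6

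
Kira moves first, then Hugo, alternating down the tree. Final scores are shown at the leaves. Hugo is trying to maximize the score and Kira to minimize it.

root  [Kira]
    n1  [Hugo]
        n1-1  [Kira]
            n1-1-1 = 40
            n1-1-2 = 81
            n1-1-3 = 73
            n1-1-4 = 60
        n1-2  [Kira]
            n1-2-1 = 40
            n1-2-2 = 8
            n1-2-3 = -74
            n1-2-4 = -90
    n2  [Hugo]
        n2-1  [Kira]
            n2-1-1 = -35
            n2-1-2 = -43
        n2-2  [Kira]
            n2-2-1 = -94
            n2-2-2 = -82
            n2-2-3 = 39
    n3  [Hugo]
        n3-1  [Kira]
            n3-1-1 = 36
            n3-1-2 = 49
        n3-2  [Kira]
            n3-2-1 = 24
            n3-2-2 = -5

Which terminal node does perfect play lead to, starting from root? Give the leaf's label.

n1-1 (Kira): min(40, 81, 73, 60) = 40
n1-2 (Kira): min(40, 8, -74, -90) = -90
n1 (Hugo): max(40, -90) = 40
n2-1 (Kira): min(-35, -43) = -43
n2-2 (Kira): min(-94, -82, 39) = -94
n2 (Hugo): max(-43, -94) = -43
n3-1 (Kira): min(36, 49) = 36
n3-2 (Kira): min(24, -5) = -5
n3 (Hugo): max(36, -5) = 36
root (Kira): min(40, -43, 36) = -43
At root, Kira picks n2 (lowest: -43).
At n2, Hugo picks n2-1 (highest: -43).
At n2-1, Kira picks n2-1-2 (lowest: -43).
Terminal value -43.

n2-1-2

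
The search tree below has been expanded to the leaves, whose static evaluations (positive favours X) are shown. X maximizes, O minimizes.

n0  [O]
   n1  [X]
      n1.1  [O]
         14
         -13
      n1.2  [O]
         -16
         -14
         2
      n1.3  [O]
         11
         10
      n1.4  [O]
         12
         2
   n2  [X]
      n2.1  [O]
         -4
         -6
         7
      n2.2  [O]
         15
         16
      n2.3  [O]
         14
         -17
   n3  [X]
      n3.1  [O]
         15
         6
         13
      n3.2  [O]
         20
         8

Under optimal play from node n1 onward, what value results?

n1.1 (O): min(14, -13) = -13
n1.2 (O): min(-16, -14, 2) = -16
n1.3 (O): min(11, 10) = 10
n1.4 (O): min(12, 2) = 2
n1 (X): max(-13, -16, 10, 2) = 10

10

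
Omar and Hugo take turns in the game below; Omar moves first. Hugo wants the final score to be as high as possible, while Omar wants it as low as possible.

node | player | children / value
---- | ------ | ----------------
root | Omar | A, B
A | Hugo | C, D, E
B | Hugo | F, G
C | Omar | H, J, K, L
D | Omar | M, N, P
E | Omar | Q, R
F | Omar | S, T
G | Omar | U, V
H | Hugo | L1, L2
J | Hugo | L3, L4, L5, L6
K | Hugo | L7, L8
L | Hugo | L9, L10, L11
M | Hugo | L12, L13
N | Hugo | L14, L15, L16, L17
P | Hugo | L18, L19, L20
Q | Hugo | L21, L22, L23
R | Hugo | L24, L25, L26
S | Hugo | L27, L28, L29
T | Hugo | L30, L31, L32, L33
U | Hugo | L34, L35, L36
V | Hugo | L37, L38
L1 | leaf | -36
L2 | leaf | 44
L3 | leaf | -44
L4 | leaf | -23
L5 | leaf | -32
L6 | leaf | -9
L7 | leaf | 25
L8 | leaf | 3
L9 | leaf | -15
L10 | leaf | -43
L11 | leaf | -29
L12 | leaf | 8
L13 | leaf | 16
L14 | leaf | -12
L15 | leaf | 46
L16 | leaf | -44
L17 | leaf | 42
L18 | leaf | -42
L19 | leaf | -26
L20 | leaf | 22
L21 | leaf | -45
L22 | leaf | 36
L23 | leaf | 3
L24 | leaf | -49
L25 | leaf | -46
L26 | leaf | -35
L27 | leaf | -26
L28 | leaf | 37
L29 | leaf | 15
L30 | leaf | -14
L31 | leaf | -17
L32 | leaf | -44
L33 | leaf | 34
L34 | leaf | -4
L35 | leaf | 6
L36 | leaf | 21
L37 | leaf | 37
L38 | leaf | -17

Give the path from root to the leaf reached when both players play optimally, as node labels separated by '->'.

H (Hugo): max(-36, 44) = 44
J (Hugo): max(-44, -23, -32, -9) = -9
K (Hugo): max(25, 3) = 25
L (Hugo): max(-15, -43, -29) = -15
C (Omar): min(44, -9, 25, -15) = -15
M (Hugo): max(8, 16) = 16
N (Hugo): max(-12, 46, -44, 42) = 46
P (Hugo): max(-42, -26, 22) = 22
D (Omar): min(16, 46, 22) = 16
Q (Hugo): max(-45, 36, 3) = 36
R (Hugo): max(-49, -46, -35) = -35
E (Omar): min(36, -35) = -35
A (Hugo): max(-15, 16, -35) = 16
S (Hugo): max(-26, 37, 15) = 37
T (Hugo): max(-14, -17, -44, 34) = 34
F (Omar): min(37, 34) = 34
U (Hugo): max(-4, 6, 21) = 21
V (Hugo): max(37, -17) = 37
G (Omar): min(21, 37) = 21
B (Hugo): max(34, 21) = 34
root (Omar): min(16, 34) = 16
At root, Omar picks A (lowest: 16).
At A, Hugo picks D (highest: 16).
At D, Omar picks M (lowest: 16).
At M, Hugo picks L13 (highest: 16).
Terminal value 16.

root -> A -> D -> M -> L13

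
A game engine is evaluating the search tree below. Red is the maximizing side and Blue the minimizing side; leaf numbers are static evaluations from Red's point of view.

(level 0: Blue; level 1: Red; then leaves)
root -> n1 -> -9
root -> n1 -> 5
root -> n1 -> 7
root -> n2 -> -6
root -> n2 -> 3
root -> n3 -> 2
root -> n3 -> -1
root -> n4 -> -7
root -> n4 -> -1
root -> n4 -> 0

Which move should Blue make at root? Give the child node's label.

n4

n1 (Red): max(-9, 5, 7) = 7
n2 (Red): max(-6, 3) = 3
n3 (Red): max(2, -1) = 2
n4 (Red): max(-7, -1, 0) = 0
root (Blue): min(7, 3, 2, 0) = 0
Blue at root wants the lowest of {n1=7, n2=3, n3=2, n4=0}, so chooses n4.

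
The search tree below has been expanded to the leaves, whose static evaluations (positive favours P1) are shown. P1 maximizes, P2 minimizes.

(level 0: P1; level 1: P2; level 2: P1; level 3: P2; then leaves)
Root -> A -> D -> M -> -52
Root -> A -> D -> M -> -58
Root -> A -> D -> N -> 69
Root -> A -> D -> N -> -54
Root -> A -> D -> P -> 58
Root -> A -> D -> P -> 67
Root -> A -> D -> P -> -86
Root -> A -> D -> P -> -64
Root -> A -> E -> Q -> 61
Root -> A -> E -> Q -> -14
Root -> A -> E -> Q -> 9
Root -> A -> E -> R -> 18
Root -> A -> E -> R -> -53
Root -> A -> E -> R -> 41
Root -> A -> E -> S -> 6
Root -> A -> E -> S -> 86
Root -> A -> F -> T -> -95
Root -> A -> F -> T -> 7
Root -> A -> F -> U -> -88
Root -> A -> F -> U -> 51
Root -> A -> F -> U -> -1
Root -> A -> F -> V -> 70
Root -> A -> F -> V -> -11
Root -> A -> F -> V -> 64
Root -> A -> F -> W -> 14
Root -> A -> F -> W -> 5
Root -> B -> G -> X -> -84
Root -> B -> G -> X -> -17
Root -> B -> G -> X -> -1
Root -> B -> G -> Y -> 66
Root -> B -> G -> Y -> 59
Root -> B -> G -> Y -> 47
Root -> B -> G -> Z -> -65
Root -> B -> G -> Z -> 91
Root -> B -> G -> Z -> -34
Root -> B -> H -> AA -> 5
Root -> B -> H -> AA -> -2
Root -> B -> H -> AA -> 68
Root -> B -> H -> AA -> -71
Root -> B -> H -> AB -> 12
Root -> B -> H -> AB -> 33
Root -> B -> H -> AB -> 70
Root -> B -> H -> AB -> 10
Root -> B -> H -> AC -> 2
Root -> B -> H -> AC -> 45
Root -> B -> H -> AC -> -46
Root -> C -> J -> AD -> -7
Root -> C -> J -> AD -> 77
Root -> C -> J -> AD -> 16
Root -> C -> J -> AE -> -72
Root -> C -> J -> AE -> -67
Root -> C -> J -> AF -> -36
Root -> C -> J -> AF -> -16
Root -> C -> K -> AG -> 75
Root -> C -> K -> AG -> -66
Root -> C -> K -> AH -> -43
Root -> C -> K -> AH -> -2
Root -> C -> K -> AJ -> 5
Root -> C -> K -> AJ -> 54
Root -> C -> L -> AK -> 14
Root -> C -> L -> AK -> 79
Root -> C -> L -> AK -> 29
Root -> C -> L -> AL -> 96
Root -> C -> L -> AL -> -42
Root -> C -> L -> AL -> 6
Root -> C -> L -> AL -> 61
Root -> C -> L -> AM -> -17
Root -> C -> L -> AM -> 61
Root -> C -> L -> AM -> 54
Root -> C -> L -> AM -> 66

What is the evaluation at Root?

M (P2): min(-52, -58) = -58
N (P2): min(69, -54) = -54
P (P2): min(58, 67, -86, -64) = -86
D (P1): max(-58, -54, -86) = -54
Q (P2): min(61, -14, 9) = -14
R (P2): min(18, -53, 41) = -53
S (P2): min(6, 86) = 6
E (P1): max(-14, -53, 6) = 6
T (P2): min(-95, 7) = -95
U (P2): min(-88, 51, -1) = -88
V (P2): min(70, -11, 64) = -11
W (P2): min(14, 5) = 5
F (P1): max(-95, -88, -11, 5) = 5
A (P2): min(-54, 6, 5) = -54
X (P2): min(-84, -17, -1) = -84
Y (P2): min(66, 59, 47) = 47
Z (P2): min(-65, 91, -34) = -65
G (P1): max(-84, 47, -65) = 47
AA (P2): min(5, -2, 68, -71) = -71
AB (P2): min(12, 33, 70, 10) = 10
AC (P2): min(2, 45, -46) = -46
H (P1): max(-71, 10, -46) = 10
B (P2): min(47, 10) = 10
AD (P2): min(-7, 77, 16) = -7
AE (P2): min(-72, -67) = -72
AF (P2): min(-36, -16) = -36
J (P1): max(-7, -72, -36) = -7
AG (P2): min(75, -66) = -66
AH (P2): min(-43, -2) = -43
AJ (P2): min(5, 54) = 5
K (P1): max(-66, -43, 5) = 5
AK (P2): min(14, 79, 29) = 14
AL (P2): min(96, -42, 6, 61) = -42
AM (P2): min(-17, 61, 54, 66) = -17
L (P1): max(14, -42, -17) = 14
C (P2): min(-7, 5, 14) = -7
Root (P1): max(-54, 10, -7) = 10

10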